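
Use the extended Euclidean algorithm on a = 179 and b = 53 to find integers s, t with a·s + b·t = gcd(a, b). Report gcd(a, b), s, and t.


Euclidean algorithm on (179, 53) — divide until remainder is 0:
  179 = 3 · 53 + 20
  53 = 2 · 20 + 13
  20 = 1 · 13 + 7
  13 = 1 · 7 + 6
  7 = 1 · 6 + 1
  6 = 6 · 1 + 0
gcd(179, 53) = 1.
Track Bezout coefficients alongside the remainders: start with r₀ = 179 = a·1 + b·0 (s = 1, t = 0) and r₁ = 53 = a·0 + b·1 (s = 0, t = 1); each new remainder r_{k+1} = r_{k-1} − q_k·r_k inherits s_{k+1} = s_{k-1} − q_k·s_k, t_{k+1} = t_{k-1} − q_k·t_k, so r_k = a·s_k + b·t_k at every step:
  q = 3: r = 20, s = 1 − 3·0 = 1, t = 0 − 3·1 = -3  (check: 179·1 + 53·(-3) = 20)
  q = 2: r = 13, s = 0 − 2·1 = -2, t = 1 − 2·(-3) = 7  (check: 179·(-2) + 53·7 = 13)
  q = 1: r = 7, s = 1 − 1·(-2) = 3, t = -3 − 1·7 = -10  (check: 179·3 + 53·(-10) = 7)
  q = 1: r = 6, s = -2 − 1·3 = -5, t = 7 − 1·(-10) = 17  (check: 179·(-5) + 53·17 = 6)
  q = 1: r = 1, s = 3 − 1·(-5) = 8, t = -10 − 1·17 = -27  (check: 179·8 + 53·(-27) = 1)
The row with r = 1 (the gcd) gives the Bezout coefficients s = 8, t = -27.
Result: 179 · (8) + 53 · (-27) = 1.

gcd(179, 53) = 1; s = 8, t = -27 (check: 179·8 + 53·(-27) = 1).


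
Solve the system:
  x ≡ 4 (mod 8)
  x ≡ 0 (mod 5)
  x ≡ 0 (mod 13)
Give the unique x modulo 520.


Moduli 8, 5, 13 are pairwise coprime; by CRT there is a unique solution modulo M = 8 · 5 · 13 = 520.
Solve pairwise, accumulating the modulus:
  Start with x ≡ 4 (mod 8).
  Combine with x ≡ 0 (mod 5): since gcd(8, 5) = 1, we get a unique residue mod 40.
    Write x = 4 + 8·t and substitute into x ≡ 0 (mod 5): 8·t ≡ 0 − 4 = -4 (mod 5).
    Reduce coefficients mod 5: 3·t ≡ 1 (mod 5).
    The inverse of 3 mod 5 is 2 (since 3·2 = 6 = 1·5 + 1), so t ≡ 2·1 = 2 ≡ 2 (mod 5).
    Then x = 4 + 8·2 = 20, valid modulo lcm(8, 5) = 40: x ≡ 20 (mod 40).
  Combine with x ≡ 0 (mod 13): since gcd(40, 13) = 1, we get a unique residue mod 520.
    Write x = 20 + 40·t and substitute into x ≡ 0 (mod 13): 40·t ≡ 0 − 20 = -20 (mod 13).
    Reduce coefficients mod 13: 1·t ≡ 6 (mod 13).
    So t ≡ 6 (mod 13).
    Then x = 20 + 40·6 = 260, valid modulo lcm(40, 13) = 520: x ≡ 260 (mod 520).
Verify: 260 mod 8 = 4 ✓, 260 mod 5 = 0 ✓, 260 mod 13 = 0 ✓.

x ≡ 260 (mod 520).


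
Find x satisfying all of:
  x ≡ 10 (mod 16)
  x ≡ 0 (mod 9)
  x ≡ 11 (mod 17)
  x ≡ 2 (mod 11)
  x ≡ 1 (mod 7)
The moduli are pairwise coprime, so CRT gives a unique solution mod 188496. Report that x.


Product of moduli M = 16 · 9 · 17 · 11 · 7 = 188496.
Merge one congruence at a time:
  Start: x ≡ 10 (mod 16).
  Combine with x ≡ 0 (mod 9); new modulus lcm = 144.
    Write x = 10 + 16·t and substitute into x ≡ 0 (mod 9): 16·t ≡ 0 − 10 = -10 (mod 9).
    Reduce coefficients mod 9: 7·t ≡ 8 (mod 9).
    The inverse of 7 mod 9 is 4 (since 7·4 = 28 = 3·9 + 1), so t ≡ 4·8 = 32 ≡ 5 (mod 9).
    Then x = 10 + 16·5 = 90, valid modulo lcm(16, 9) = 144: x ≡ 90 (mod 144).
  Combine with x ≡ 11 (mod 17); new modulus lcm = 2448.
    Write x = 90 + 144·t and substitute into x ≡ 11 (mod 17): 144·t ≡ 11 − 90 = -79 (mod 17).
    Reduce coefficients mod 17: 8·t ≡ 6 (mod 17).
    The inverse of 8 mod 17 is 15 (since 8·15 = 120 = 7·17 + 1), so t ≡ 15·6 = 90 ≡ 5 (mod 17).
    Then x = 90 + 144·5 = 810, valid modulo lcm(144, 17) = 2448: x ≡ 810 (mod 2448).
  Combine with x ≡ 2 (mod 11); new modulus lcm = 26928.
    Write x = 810 + 2448·t and substitute into x ≡ 2 (mod 11): 2448·t ≡ 2 − 810 = -808 (mod 11).
    Reduce coefficients mod 11: 6·t ≡ 6 (mod 11).
    The inverse of 6 mod 11 is 2 (since 6·2 = 12 = 1·11 + 1), so t ≡ 2·6 = 12 ≡ 1 (mod 11).
    Then x = 810 + 2448·1 = 3258, valid modulo lcm(2448, 11) = 26928: x ≡ 3258 (mod 26928).
  Combine with x ≡ 1 (mod 7); new modulus lcm = 188496.
    Write x = 3258 + 26928·t and substitute into x ≡ 1 (mod 7): 26928·t ≡ 1 − 3258 = -3257 (mod 7).
    Reduce coefficients mod 7: 6·t ≡ 5 (mod 7).
    The inverse of 6 mod 7 is 6 (since 6·6 = 36 = 5·7 + 1), so t ≡ 6·5 = 30 ≡ 2 (mod 7).
    Then x = 3258 + 26928·2 = 57114, valid modulo lcm(26928, 7) = 188496: x ≡ 57114 (mod 188496).
Verify against each original: 57114 mod 16 = 10, 57114 mod 9 = 0, 57114 mod 17 = 11, 57114 mod 11 = 2, 57114 mod 7 = 1.

x ≡ 57114 (mod 188496).


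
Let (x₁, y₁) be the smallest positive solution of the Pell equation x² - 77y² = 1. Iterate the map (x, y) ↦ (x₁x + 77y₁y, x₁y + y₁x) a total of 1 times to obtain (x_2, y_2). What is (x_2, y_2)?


Step 1: Find the fundamental solution (x₁, y₁) of x² - 77y² = 1.
  Expand √77 as a continued fraction. a₀ = ⌊√77⌋ = 8; iterate m_{k+1} = d_k·a_k − m_k, d_{k+1} = (77 − m_{k+1}²)/d_k, a_{k+1} = ⌊(a₀ + m_{k+1})/d_{k+1}⌋ (starting m₀ = 0, d₀ = 1), with convergents p_k = a_k·p_{k-1} + p_{k-2}, q_k = a_k·q_{k-1} + q_{k-2} (p₋₁ = 1, q₋₁ = 0):
  k = 0: a₀ = 8; p₀/q₀ = 8/1; p₀² − 77·q₀² = 64 − 77 = -13.
  k = 1: m = 8, d = 13, a = ⌊(8 + 8)/13⌋ = 1; p/q = (1·8 + 1)/(1·1 + 0) = 9/1; p² − 77·q² = 81 − 77 = 4.
  k = 2: m = 5, d = 4, a = ⌊(8 + 5)/4⌋ = 3; p/q = (3·9 + 8)/(3·1 + 1) = 35/4; p² − 77·q² = 1225 − 1232 = -7.
  k = 3: m = 7, d = 7, a = ⌊(8 + 7)/7⌋ = 2; p/q = (2·35 + 9)/(2·4 + 1) = 79/9; p² − 77·q² = 6241 − 6237 = 4.
  k = 4: m = 7, d = 4, a = ⌊(8 + 7)/4⌋ = 3; p/q = (3·79 + 35)/(3·9 + 4) = 272/31; p² − 77·q² = 73984 − 73997 = -13.
  k = 5: m = 5, d = 13, a = ⌊(8 + 5)/13⌋ = 1; p/q = (1·272 + 79)/(1·31 + 9) = 351/40; p² − 77·q² = 123201 − 123200 = 1.
  The first convergent with p² − 77·q² = 1 gives the fundamental solution (x₁, y₁) = (351, 40).
Step 2: Apply the recurrence (x_{n+1}, y_{n+1}) = (x₁x_n + 77y₁y_n, x₁y_n + y₁x_n) repeatedly.
  From (x_1, y_1) = (351, 40): x_2 = 351·351 + 77·40·40 = 246401; y_2 = 351·40 + 40·351 = 28080.
Step 3: Verify x_2² - 77·y_2² = 60713452801 - 60713452800 = 1 (should be 1). ✓

(x_1, y_1) = (351, 40); (x_2, y_2) = (246401, 28080).


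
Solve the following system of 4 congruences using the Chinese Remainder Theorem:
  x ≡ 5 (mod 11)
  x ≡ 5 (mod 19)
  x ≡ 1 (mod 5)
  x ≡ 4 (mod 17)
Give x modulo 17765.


Product of moduli M = 11 · 19 · 5 · 17 = 17765.
Merge one congruence at a time:
  Start: x ≡ 5 (mod 11).
  Combine with x ≡ 5 (mod 19); new modulus lcm = 209.
    Write x = 5 + 11·t and substitute into x ≡ 5 (mod 19): 11·t ≡ 5 − 5 = 0 (mod 19).
    The inverse of 11 mod 19 is 7 (since 11·7 = 77 = 4·19 + 1), so t ≡ 7·0 = 0 ≡ 0 (mod 19).
    Then x = 5 + 11·0 = 5, valid modulo lcm(11, 19) = 209: x ≡ 5 (mod 209).
  Combine with x ≡ 1 (mod 5); new modulus lcm = 1045.
    Write x = 5 + 209·t and substitute into x ≡ 1 (mod 5): 209·t ≡ 1 − 5 = -4 (mod 5).
    Reduce coefficients mod 5: 4·t ≡ 1 (mod 5).
    The inverse of 4 mod 5 is 4 (since 4·4 = 16 = 3·5 + 1), so t ≡ 4·1 = 4 ≡ 4 (mod 5).
    Then x = 5 + 209·4 = 841, valid modulo lcm(209, 5) = 1045: x ≡ 841 (mod 1045).
  Combine with x ≡ 4 (mod 17); new modulus lcm = 17765.
    Write x = 841 + 1045·t and substitute into x ≡ 4 (mod 17): 1045·t ≡ 4 − 841 = -837 (mod 17).
    Reduce coefficients mod 17: 8·t ≡ 13 (mod 17).
    The inverse of 8 mod 17 is 15 (since 8·15 = 120 = 7·17 + 1), so t ≡ 15·13 = 195 ≡ 8 (mod 17).
    Then x = 841 + 1045·8 = 9201, valid modulo lcm(1045, 17) = 17765: x ≡ 9201 (mod 17765).
Verify against each original: 9201 mod 11 = 5, 9201 mod 19 = 5, 9201 mod 5 = 1, 9201 mod 17 = 4.

x ≡ 9201 (mod 17765).


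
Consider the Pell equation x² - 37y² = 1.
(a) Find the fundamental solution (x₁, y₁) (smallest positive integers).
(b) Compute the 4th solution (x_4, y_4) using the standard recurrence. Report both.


Step 1: Find the fundamental solution (x₁, y₁) of x² - 37y² = 1.
  Expand √37 as a continued fraction. a₀ = ⌊√37⌋ = 6; iterate m_{k+1} = d_k·a_k − m_k, d_{k+1} = (37 − m_{k+1}²)/d_k, a_{k+1} = ⌊(a₀ + m_{k+1})/d_{k+1}⌋ (starting m₀ = 0, d₀ = 1), with convergents p_k = a_k·p_{k-1} + p_{k-2}, q_k = a_k·q_{k-1} + q_{k-2} (p₋₁ = 1, q₋₁ = 0):
  k = 0: a₀ = 6; p₀/q₀ = 6/1; p₀² − 37·q₀² = 36 − 37 = -1.
  k = 1: m = 6, d = 1, a = ⌊(6 + 6)/1⌋ = 12; p/q = (12·6 + 1)/(12·1 + 0) = 73/12; p² − 37·q² = 5329 − 5328 = 1.
  The first convergent with p² − 37·q² = 1 gives the fundamental solution (x₁, y₁) = (73, 12).
Step 2: Apply the recurrence (x_{n+1}, y_{n+1}) = (x₁x_n + 37y₁y_n, x₁y_n + y₁x_n) repeatedly.
  From (x_1, y_1) = (73, 12): x_2 = 73·73 + 37·12·12 = 10657; y_2 = 73·12 + 12·73 = 1752.
  From (x_2, y_2) = (10657, 1752): x_3 = 73·10657 + 37·12·1752 = 1555849; y_3 = 73·1752 + 12·10657 = 255780.
  From (x_3, y_3) = (1555849, 255780): x_4 = 73·1555849 + 37·12·255780 = 227143297; y_4 = 73·255780 + 12·1555849 = 37342128.
Step 3: Verify x_4² - 37·y_4² = 51594077372030209 - 51594077372030208 = 1 (should be 1). ✓

(x_1, y_1) = (73, 12); (x_4, y_4) = (227143297, 37342128).


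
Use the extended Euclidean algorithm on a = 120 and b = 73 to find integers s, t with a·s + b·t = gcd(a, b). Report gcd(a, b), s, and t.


Euclidean algorithm on (120, 73) — divide until remainder is 0:
  120 = 1 · 73 + 47
  73 = 1 · 47 + 26
  47 = 1 · 26 + 21
  26 = 1 · 21 + 5
  21 = 4 · 5 + 1
  5 = 5 · 1 + 0
gcd(120, 73) = 1.
Track Bezout coefficients alongside the remainders: start with r₀ = 120 = a·1 + b·0 (s = 1, t = 0) and r₁ = 73 = a·0 + b·1 (s = 0, t = 1); each new remainder r_{k+1} = r_{k-1} − q_k·r_k inherits s_{k+1} = s_{k-1} − q_k·s_k, t_{k+1} = t_{k-1} − q_k·t_k, so r_k = a·s_k + b·t_k at every step:
  q = 1: r = 47, s = 1 − 1·0 = 1, t = 0 − 1·1 = -1  (check: 120·1 + 73·(-1) = 47)
  q = 1: r = 26, s = 0 − 1·1 = -1, t = 1 − 1·(-1) = 2  (check: 120·(-1) + 73·2 = 26)
  q = 1: r = 21, s = 1 − 1·(-1) = 2, t = -1 − 1·2 = -3  (check: 120·2 + 73·(-3) = 21)
  q = 1: r = 5, s = -1 − 1·2 = -3, t = 2 − 1·(-3) = 5  (check: 120·(-3) + 73·5 = 5)
  q = 4: r = 1, s = 2 − 4·(-3) = 14, t = -3 − 4·5 = -23  (check: 120·14 + 73·(-23) = 1)
The row with r = 1 (the gcd) gives the Bezout coefficients s = 14, t = -23.
Result: 120 · (14) + 73 · (-23) = 1.

gcd(120, 73) = 1; s = 14, t = -23 (check: 120·14 + 73·(-23) = 1).


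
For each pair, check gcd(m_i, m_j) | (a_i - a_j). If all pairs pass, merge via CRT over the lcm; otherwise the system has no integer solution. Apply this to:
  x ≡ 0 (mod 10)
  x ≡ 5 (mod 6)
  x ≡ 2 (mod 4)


Moduli 10, 6, 4 are not pairwise coprime, so CRT works modulo lcm(m_i) when all pairwise compatibility conditions hold.
Pairwise compatibility: gcd(m_i, m_j) must divide a_i - a_j for every pair.
Merge one congruence at a time:
  Start: x ≡ 0 (mod 10).
  Combine with x ≡ 5 (mod 6): gcd(10, 6) = 2, and 5 - 0 = 5 is NOT divisible by 2.
    ⇒ system is inconsistent (no integer solution).

No solution (the system is inconsistent).


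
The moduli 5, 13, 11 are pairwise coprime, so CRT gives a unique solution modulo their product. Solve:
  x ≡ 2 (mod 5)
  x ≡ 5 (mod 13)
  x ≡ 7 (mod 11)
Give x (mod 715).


Moduli 5, 13, 11 are pairwise coprime; by CRT there is a unique solution modulo M = 5 · 13 · 11 = 715.
Solve pairwise, accumulating the modulus:
  Start with x ≡ 2 (mod 5).
  Combine with x ≡ 5 (mod 13): since gcd(5, 13) = 1, we get a unique residue mod 65.
    Write x = 2 + 5·t and substitute into x ≡ 5 (mod 13): 5·t ≡ 5 − 2 = 3 (mod 13).
    The inverse of 5 mod 13 is 8 (since 5·8 = 40 = 3·13 + 1), so t ≡ 8·3 = 24 ≡ 11 (mod 13).
    Then x = 2 + 5·11 = 57, valid modulo lcm(5, 13) = 65: x ≡ 57 (mod 65).
  Combine with x ≡ 7 (mod 11): since gcd(65, 11) = 1, we get a unique residue mod 715.
    Write x = 57 + 65·t and substitute into x ≡ 7 (mod 11): 65·t ≡ 7 − 57 = -50 (mod 11).
    Reduce coefficients mod 11: 10·t ≡ 5 (mod 11).
    The inverse of 10 mod 11 is 10 (since 10·10 = 100 = 9·11 + 1), so t ≡ 10·5 = 50 ≡ 6 (mod 11).
    Then x = 57 + 65·6 = 447, valid modulo lcm(65, 11) = 715: x ≡ 447 (mod 715).
Verify: 447 mod 5 = 2 ✓, 447 mod 13 = 5 ✓, 447 mod 11 = 7 ✓.

x ≡ 447 (mod 715).


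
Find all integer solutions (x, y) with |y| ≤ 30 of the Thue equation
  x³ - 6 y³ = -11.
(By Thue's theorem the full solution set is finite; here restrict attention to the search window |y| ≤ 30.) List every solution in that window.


The equation is x³ - 6y³ = -11. For fixed y, x³ = 6·y³ − 11, so a solution requires the RHS to be a perfect cube.
Strategy: iterate y from -30 to 30, compute RHS = 6·y³ − 11, and check whether it is a (positive or negative) perfect cube.
Check small values of y:
  y = 0: RHS = -11 is not a perfect cube.
  y = 1: RHS = -5 is not a perfect cube.
  y = -1: RHS = -17 is not a perfect cube.
  y = 2: RHS = 37 is not a perfect cube.
  y = -2: RHS = -59 is not a perfect cube.
  y = 3: RHS = 151 is not a perfect cube.
  y = -3: RHS = -173 is not a perfect cube.
Continuing the search up to |y| = 30 finds no solutions either.
No (x, y) in the scanned range satisfies the equation.

No integer solutions with |y| ≤ 30.


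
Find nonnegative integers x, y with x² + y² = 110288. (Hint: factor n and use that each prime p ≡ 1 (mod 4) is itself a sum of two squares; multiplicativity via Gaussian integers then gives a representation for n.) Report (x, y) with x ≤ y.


Step 1: Factor n = 110288 = 2^4 · 61 · 113.
Step 2: Check the mod-4 condition on each prime factor: 2 = 2 (special); 61 ≡ 1 (mod 4), exponent 1; 113 ≡ 1 (mod 4), exponent 1.
All primes ≡ 3 (mod 4) appear to even exponent (or don't appear), so by the two-squares theorem n IS expressible as a sum of two squares.
Step 3: Build a representation. Group n = k² · m with k = 4 and m = 61 · 113 = 6893 (a product of primes ≡ 1 (mod 4)); a representation of m scales to one of n via (k·x)² + (k·y)² = k²(x² + y²). Each prime p ≡ 1 (mod 4) is itself a sum of two squares; find a² by testing p − a² for a perfect square:
  61: 61 − 1² = 60, 61 − 2² = 57, 61 − 3² = 52, 61 − 4² = 45, 61 − 5² = 36 = 6² ⇒ 61 = 5² + 6².
  113: 113 − 1² = 112, 113 − 2² = 109, 113 − 3² = 104, 113 − 4² = 97, 113 − 5² = 88, 113 − 6² = 77, 113 − 7² = 64 = 8² ⇒ 113 = 7² + 8².
  Combine using the Brahmagupta–Fibonacci identity (a² + b²)(c² + d²) = (ac − bd)² + (ad + bc)² = (ac + bd)² + (ad − bc)²:
  61 · 113 = 6893: from (5² + 6²)(7² + 8²), take (5·7 − 6·8, 5·8 + 6·7) = (35 − 48, 40 + 42) = (-13, 82); dropping signs (only squares matter) gives (13, 82); check 13² + 82² = 169 + 6724 = 6893 ✓.
  Scale by k = 4: (4·13, 4·82) = (52, 328).
Step 4: Order so x ≤ y and verify: 52² + 328² = 2704 + 107584 = 110288 = n. ✓

n = 110288 = 52² + 328² (one valid representation with x ≤ y).


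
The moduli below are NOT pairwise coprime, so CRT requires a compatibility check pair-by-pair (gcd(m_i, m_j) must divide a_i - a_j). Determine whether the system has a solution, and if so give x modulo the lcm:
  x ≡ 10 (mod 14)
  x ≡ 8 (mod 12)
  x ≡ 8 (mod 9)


Moduli 14, 12, 9 are not pairwise coprime, so CRT works modulo lcm(m_i) when all pairwise compatibility conditions hold.
Pairwise compatibility: gcd(m_i, m_j) must divide a_i - a_j for every pair.
Merge one congruence at a time:
  Start: x ≡ 10 (mod 14).
  Combine with x ≡ 8 (mod 12): gcd(14, 12) = 2; 8 - 10 = -2, which IS divisible by 2, so compatible.
    Write x = 10 + 14·t and substitute into x ≡ 8 (mod 12): 14·t ≡ 8 − 10 = -2 (mod 12).
    Divide the congruence (and modulus) by g = 2: 7·t ≡ -1 (mod 6).
    Reduce coefficients mod 6: 1·t ≡ 5 (mod 6).
    So t ≡ 5 (mod 6).
    Then x = 10 + 14·5 = 80, valid modulo lcm(14, 12) = 84: x ≡ 80 (mod 84).
  Combine with x ≡ 8 (mod 9): gcd(84, 9) = 3; 8 - 80 = -72, which IS divisible by 3, so compatible.
    Write x = 80 + 84·t and substitute into x ≡ 8 (mod 9): 84·t ≡ 8 − 80 = -72 (mod 9).
    Divide the congruence (and modulus) by g = 3: 28·t ≡ -24 (mod 3).
    Reduce coefficients mod 3: 1·t ≡ 0 (mod 3).
    So t ≡ 0 (mod 3).
    Then x = 80 + 84·0 = 80, valid modulo lcm(84, 9) = 252: x ≡ 80 (mod 252).
Verify: 80 mod 14 = 10, 80 mod 12 = 8, 80 mod 9 = 8.

x ≡ 80 (mod 252).


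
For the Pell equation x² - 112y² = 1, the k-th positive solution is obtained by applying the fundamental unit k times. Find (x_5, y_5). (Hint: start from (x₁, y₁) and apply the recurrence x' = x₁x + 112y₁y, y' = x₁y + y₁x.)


Step 1: Find the fundamental solution (x₁, y₁) of x² - 112y² = 1.
  Expand √112 as a continued fraction. a₀ = ⌊√112⌋ = 10; iterate m_{k+1} = d_k·a_k − m_k, d_{k+1} = (112 − m_{k+1}²)/d_k, a_{k+1} = ⌊(a₀ + m_{k+1})/d_{k+1}⌋ (starting m₀ = 0, d₀ = 1), with convergents p_k = a_k·p_{k-1} + p_{k-2}, q_k = a_k·q_{k-1} + q_{k-2} (p₋₁ = 1, q₋₁ = 0):
  k = 0: a₀ = 10; p₀/q₀ = 10/1; p₀² − 112·q₀² = 100 − 112 = -12.
  k = 1: m = 10, d = 12, a = ⌊(10 + 10)/12⌋ = 1; p/q = (1·10 + 1)/(1·1 + 0) = 11/1; p² − 112·q² = 121 − 112 = 9.
  k = 2: m = 2, d = 9, a = ⌊(10 + 2)/9⌋ = 1; p/q = (1·11 + 10)/(1·1 + 1) = 21/2; p² − 112·q² = 441 − 448 = -7.
  k = 3: m = 7, d = 7, a = ⌊(10 + 7)/7⌋ = 2; p/q = (2·21 + 11)/(2·2 + 1) = 53/5; p² − 112·q² = 2809 − 2800 = 9.
  k = 4: m = 7, d = 9, a = ⌊(10 + 7)/9⌋ = 1; p/q = (1·53 + 21)/(1·5 + 2) = 74/7; p² − 112·q² = 5476 − 5488 = -12.
  k = 5: m = 2, d = 12, a = ⌊(10 + 2)/12⌋ = 1; p/q = (1·74 + 53)/(1·7 + 5) = 127/12; p² − 112·q² = 16129 − 16128 = 1.
  The first convergent with p² − 112·q² = 1 gives the fundamental solution (x₁, y₁) = (127, 12).
Step 2: Apply the recurrence (x_{n+1}, y_{n+1}) = (x₁x_n + 112y₁y_n, x₁y_n + y₁x_n) repeatedly.
  From (x_1, y_1) = (127, 12): x_2 = 127·127 + 112·12·12 = 32257; y_2 = 127·12 + 12·127 = 3048.
  From (x_2, y_2) = (32257, 3048): x_3 = 127·32257 + 112·12·3048 = 8193151; y_3 = 127·3048 + 12·32257 = 774180.
  From (x_3, y_3) = (8193151, 774180): x_4 = 127·8193151 + 112·12·774180 = 2081028097; y_4 = 127·774180 + 12·8193151 = 196638672.
  From (x_4, y_4) = (2081028097, 196638672): x_5 = 127·2081028097 + 112·12·196638672 = 528572943487; y_5 = 127·196638672 + 12·2081028097 = 49945448508.
Step 3: Verify x_5² - 112·y_5² = 279389356586511295719169 - 279389356586511295719168 = 1 (should be 1). ✓

(x_1, y_1) = (127, 12); (x_5, y_5) = (528572943487, 49945448508).


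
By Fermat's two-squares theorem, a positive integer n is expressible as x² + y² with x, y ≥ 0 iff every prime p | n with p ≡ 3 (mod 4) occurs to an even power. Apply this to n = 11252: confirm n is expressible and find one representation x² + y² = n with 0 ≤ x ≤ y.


Step 1: Factor n = 11252 = 2^2 · 29 · 97.
Step 2: Check the mod-4 condition on each prime factor: 2 = 2 (special); 29 ≡ 1 (mod 4), exponent 1; 97 ≡ 1 (mod 4), exponent 1.
All primes ≡ 3 (mod 4) appear to even exponent (or don't appear), so by the two-squares theorem n IS expressible as a sum of two squares.
Step 3: Build a representation. Group n = k² · m with k = 2 and m = 29 · 97 = 2813 (a product of primes ≡ 1 (mod 4)); a representation of m scales to one of n via (k·x)² + (k·y)² = k²(x² + y²). Each prime p ≡ 1 (mod 4) is itself a sum of two squares; find a² by testing p − a² for a perfect square:
  29: 29 − 1² = 28, 29 − 2² = 25 = 5² ⇒ 29 = 2² + 5².
  97: 97 − 1² = 96, 97 − 2² = 93, 97 − 3² = 88, 97 − 4² = 81 = 9² ⇒ 97 = 4² + 9².
  Combine using the Brahmagupta–Fibonacci identity (a² + b²)(c² + d²) = (ac − bd)² + (ad + bc)² = (ac + bd)² + (ad − bc)²:
  29 · 97 = 2813: from (2² + 5²)(4² + 9²), take (2·4 − 5·9, 2·9 + 5·4) = (8 − 45, 18 + 20) = (-37, 38); dropping signs (only squares matter) gives (37, 38); check 37² + 38² = 1369 + 1444 = 2813 ✓.
  Scale by k = 2: (2·37, 2·38) = (74, 76).
Step 4: Order so x ≤ y and verify: 74² + 76² = 5476 + 5776 = 11252 = n. ✓

n = 11252 = 74² + 76² (one valid representation with x ≤ y).


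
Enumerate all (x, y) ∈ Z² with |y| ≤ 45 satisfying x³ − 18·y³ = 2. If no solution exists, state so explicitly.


The equation is x³ - 18y³ = 2. For fixed y, x³ = 18·y³ + 2, so a solution requires the RHS to be a perfect cube.
Strategy: iterate y from -45 to 45, compute RHS = 18·y³ + 2, and check whether it is a (positive or negative) perfect cube.
Check small values of y:
  y = 0: RHS = 2 is not a perfect cube.
  y = 1: RHS = 20 is not a perfect cube.
  y = -1: RHS = -16 is not a perfect cube.
  y = 2: RHS = 146 is not a perfect cube.
  y = -2: RHS = -142 is not a perfect cube.
  y = 3: RHS = 488 is not a perfect cube.
  y = -3: RHS = -484 is not a perfect cube.
Continuing the search up to |y| = 45 finds no solutions either.
No (x, y) in the scanned range satisfies the equation.

No integer solutions with |y| ≤ 45.


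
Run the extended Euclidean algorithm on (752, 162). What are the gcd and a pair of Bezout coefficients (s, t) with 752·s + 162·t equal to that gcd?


Euclidean algorithm on (752, 162) — divide until remainder is 0:
  752 = 4 · 162 + 104
  162 = 1 · 104 + 58
  104 = 1 · 58 + 46
  58 = 1 · 46 + 12
  46 = 3 · 12 + 10
  12 = 1 · 10 + 2
  10 = 5 · 2 + 0
gcd(752, 162) = 2.
Track Bezout coefficients alongside the remainders: start with r₀ = 752 = a·1 + b·0 (s = 1, t = 0) and r₁ = 162 = a·0 + b·1 (s = 0, t = 1); each new remainder r_{k+1} = r_{k-1} − q_k·r_k inherits s_{k+1} = s_{k-1} − q_k·s_k, t_{k+1} = t_{k-1} − q_k·t_k, so r_k = a·s_k + b·t_k at every step:
  q = 4: r = 104, s = 1 − 4·0 = 1, t = 0 − 4·1 = -4  (check: 752·1 + 162·(-4) = 104)
  q = 1: r = 58, s = 0 − 1·1 = -1, t = 1 − 1·(-4) = 5  (check: 752·(-1) + 162·5 = 58)
  q = 1: r = 46, s = 1 − 1·(-1) = 2, t = -4 − 1·5 = -9  (check: 752·2 + 162·(-9) = 46)
  q = 1: r = 12, s = -1 − 1·2 = -3, t = 5 − 1·(-9) = 14  (check: 752·(-3) + 162·14 = 12)
  q = 3: r = 10, s = 2 − 3·(-3) = 11, t = -9 − 3·14 = -51  (check: 752·11 + 162·(-51) = 10)
  q = 1: r = 2, s = -3 − 1·11 = -14, t = 14 − 1·(-51) = 65  (check: 752·(-14) + 162·65 = 2)
The row with r = 2 (the gcd) gives the Bezout coefficients s = -14, t = 65.
Result: 752 · (-14) + 162 · (65) = 2.

gcd(752, 162) = 2; s = -14, t = 65 (check: 752·(-14) + 162·65 = 2).


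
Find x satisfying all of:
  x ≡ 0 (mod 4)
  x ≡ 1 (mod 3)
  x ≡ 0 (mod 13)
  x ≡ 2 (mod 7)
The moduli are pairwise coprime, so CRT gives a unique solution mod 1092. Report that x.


Product of moduli M = 4 · 3 · 13 · 7 = 1092.
Merge one congruence at a time:
  Start: x ≡ 0 (mod 4).
  Combine with x ≡ 1 (mod 3); new modulus lcm = 12.
    Write x = 0 + 4·t and substitute into x ≡ 1 (mod 3): 4·t ≡ 1 − 0 = 1 (mod 3).
    Reduce coefficients mod 3: 1·t ≡ 1 (mod 3).
    So t ≡ 1 (mod 3).
    Then x = 0 + 4·1 = 4, valid modulo lcm(4, 3) = 12: x ≡ 4 (mod 12).
  Combine with x ≡ 0 (mod 13); new modulus lcm = 156.
    Write x = 4 + 12·t and substitute into x ≡ 0 (mod 13): 12·t ≡ 0 − 4 = -4 (mod 13).
    Reduce coefficients mod 13: 12·t ≡ 9 (mod 13).
    The inverse of 12 mod 13 is 12 (since 12·12 = 144 = 11·13 + 1), so t ≡ 12·9 = 108 ≡ 4 (mod 13).
    Then x = 4 + 12·4 = 52, valid modulo lcm(12, 13) = 156: x ≡ 52 (mod 156).
  Combine with x ≡ 2 (mod 7); new modulus lcm = 1092.
    Write x = 52 + 156·t and substitute into x ≡ 2 (mod 7): 156·t ≡ 2 − 52 = -50 (mod 7).
    Reduce coefficients mod 7: 2·t ≡ 6 (mod 7).
    The inverse of 2 mod 7 is 4 (since 2·4 = 8 = 1·7 + 1), so t ≡ 4·6 = 24 ≡ 3 (mod 7).
    Then x = 52 + 156·3 = 520, valid modulo lcm(156, 7) = 1092: x ≡ 520 (mod 1092).
Verify against each original: 520 mod 4 = 0, 520 mod 3 = 1, 520 mod 13 = 0, 520 mod 7 = 2.

x ≡ 520 (mod 1092).


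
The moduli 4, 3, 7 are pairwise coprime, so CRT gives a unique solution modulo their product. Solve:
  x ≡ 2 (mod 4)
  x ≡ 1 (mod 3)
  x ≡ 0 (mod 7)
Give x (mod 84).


Moduli 4, 3, 7 are pairwise coprime; by CRT there is a unique solution modulo M = 4 · 3 · 7 = 84.
Solve pairwise, accumulating the modulus:
  Start with x ≡ 2 (mod 4).
  Combine with x ≡ 1 (mod 3): since gcd(4, 3) = 1, we get a unique residue mod 12.
    Write x = 2 + 4·t and substitute into x ≡ 1 (mod 3): 4·t ≡ 1 − 2 = -1 (mod 3).
    Reduce coefficients mod 3: 1·t ≡ 2 (mod 3).
    So t ≡ 2 (mod 3).
    Then x = 2 + 4·2 = 10, valid modulo lcm(4, 3) = 12: x ≡ 10 (mod 12).
  Combine with x ≡ 0 (mod 7): since gcd(12, 7) = 1, we get a unique residue mod 84.
    Write x = 10 + 12·t and substitute into x ≡ 0 (mod 7): 12·t ≡ 0 − 10 = -10 (mod 7).
    Reduce coefficients mod 7: 5·t ≡ 4 (mod 7).
    The inverse of 5 mod 7 is 3 (since 5·3 = 15 = 2·7 + 1), so t ≡ 3·4 = 12 ≡ 5 (mod 7).
    Then x = 10 + 12·5 = 70, valid modulo lcm(12, 7) = 84: x ≡ 70 (mod 84).
Verify: 70 mod 4 = 2 ✓, 70 mod 3 = 1 ✓, 70 mod 7 = 0 ✓.

x ≡ 70 (mod 84).


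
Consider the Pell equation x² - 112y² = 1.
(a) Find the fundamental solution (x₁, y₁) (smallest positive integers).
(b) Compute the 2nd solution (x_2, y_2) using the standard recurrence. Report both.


Step 1: Find the fundamental solution (x₁, y₁) of x² - 112y² = 1.
  Expand √112 as a continued fraction. a₀ = ⌊√112⌋ = 10; iterate m_{k+1} = d_k·a_k − m_k, d_{k+1} = (112 − m_{k+1}²)/d_k, a_{k+1} = ⌊(a₀ + m_{k+1})/d_{k+1}⌋ (starting m₀ = 0, d₀ = 1), with convergents p_k = a_k·p_{k-1} + p_{k-2}, q_k = a_k·q_{k-1} + q_{k-2} (p₋₁ = 1, q₋₁ = 0):
  k = 0: a₀ = 10; p₀/q₀ = 10/1; p₀² − 112·q₀² = 100 − 112 = -12.
  k = 1: m = 10, d = 12, a = ⌊(10 + 10)/12⌋ = 1; p/q = (1·10 + 1)/(1·1 + 0) = 11/1; p² − 112·q² = 121 − 112 = 9.
  k = 2: m = 2, d = 9, a = ⌊(10 + 2)/9⌋ = 1; p/q = (1·11 + 10)/(1·1 + 1) = 21/2; p² − 112·q² = 441 − 448 = -7.
  k = 3: m = 7, d = 7, a = ⌊(10 + 7)/7⌋ = 2; p/q = (2·21 + 11)/(2·2 + 1) = 53/5; p² − 112·q² = 2809 − 2800 = 9.
  k = 4: m = 7, d = 9, a = ⌊(10 + 7)/9⌋ = 1; p/q = (1·53 + 21)/(1·5 + 2) = 74/7; p² − 112·q² = 5476 − 5488 = -12.
  k = 5: m = 2, d = 12, a = ⌊(10 + 2)/12⌋ = 1; p/q = (1·74 + 53)/(1·7 + 5) = 127/12; p² − 112·q² = 16129 − 16128 = 1.
  The first convergent with p² − 112·q² = 1 gives the fundamental solution (x₁, y₁) = (127, 12).
Step 2: Apply the recurrence (x_{n+1}, y_{n+1}) = (x₁x_n + 112y₁y_n, x₁y_n + y₁x_n) repeatedly.
  From (x_1, y_1) = (127, 12): x_2 = 127·127 + 112·12·12 = 32257; y_2 = 127·12 + 12·127 = 3048.
Step 3: Verify x_2² - 112·y_2² = 1040514049 - 1040514048 = 1 (should be 1). ✓

(x_1, y_1) = (127, 12); (x_2, y_2) = (32257, 3048).


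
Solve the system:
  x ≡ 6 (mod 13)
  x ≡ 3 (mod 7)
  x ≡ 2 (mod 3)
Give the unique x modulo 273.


Moduli 13, 7, 3 are pairwise coprime; by CRT there is a unique solution modulo M = 13 · 7 · 3 = 273.
Solve pairwise, accumulating the modulus:
  Start with x ≡ 6 (mod 13).
  Combine with x ≡ 3 (mod 7): since gcd(13, 7) = 1, we get a unique residue mod 91.
    Write x = 6 + 13·t and substitute into x ≡ 3 (mod 7): 13·t ≡ 3 − 6 = -3 (mod 7).
    Reduce coefficients mod 7: 6·t ≡ 4 (mod 7).
    The inverse of 6 mod 7 is 6 (since 6·6 = 36 = 5·7 + 1), so t ≡ 6·4 = 24 ≡ 3 (mod 7).
    Then x = 6 + 13·3 = 45, valid modulo lcm(13, 7) = 91: x ≡ 45 (mod 91).
  Combine with x ≡ 2 (mod 3): since gcd(91, 3) = 1, we get a unique residue mod 273.
    Write x = 45 + 91·t and substitute into x ≡ 2 (mod 3): 91·t ≡ 2 − 45 = -43 (mod 3).
    Reduce coefficients mod 3: 1·t ≡ 2 (mod 3).
    So t ≡ 2 (mod 3).
    Then x = 45 + 91·2 = 227, valid modulo lcm(91, 3) = 273: x ≡ 227 (mod 273).
Verify: 227 mod 13 = 6 ✓, 227 mod 7 = 3 ✓, 227 mod 3 = 2 ✓.

x ≡ 227 (mod 273).


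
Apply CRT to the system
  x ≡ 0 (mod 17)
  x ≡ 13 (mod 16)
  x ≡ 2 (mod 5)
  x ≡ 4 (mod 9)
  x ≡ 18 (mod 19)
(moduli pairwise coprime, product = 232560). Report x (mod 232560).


Product of moduli M = 17 · 16 · 5 · 9 · 19 = 232560.
Merge one congruence at a time:
  Start: x ≡ 0 (mod 17).
  Combine with x ≡ 13 (mod 16); new modulus lcm = 272.
    Write x = 0 + 17·t and substitute into x ≡ 13 (mod 16): 17·t ≡ 13 − 0 = 13 (mod 16).
    Reduce coefficients mod 16: 1·t ≡ 13 (mod 16).
    So t ≡ 13 (mod 16).
    Then x = 0 + 17·13 = 221, valid modulo lcm(17, 16) = 272: x ≡ 221 (mod 272).
  Combine with x ≡ 2 (mod 5); new modulus lcm = 1360.
    Write x = 221 + 272·t and substitute into x ≡ 2 (mod 5): 272·t ≡ 2 − 221 = -219 (mod 5).
    Reduce coefficients mod 5: 2·t ≡ 1 (mod 5).
    The inverse of 2 mod 5 is 3 (since 2·3 = 6 = 1·5 + 1), so t ≡ 3·1 = 3 ≡ 3 (mod 5).
    Then x = 221 + 272·3 = 1037, valid modulo lcm(272, 5) = 1360: x ≡ 1037 (mod 1360).
  Combine with x ≡ 4 (mod 9); new modulus lcm = 12240.
    Write x = 1037 + 1360·t and substitute into x ≡ 4 (mod 9): 1360·t ≡ 4 − 1037 = -1033 (mod 9).
    Reduce coefficients mod 9: 1·t ≡ 2 (mod 9).
    So t ≡ 2 (mod 9).
    Then x = 1037 + 1360·2 = 3757, valid modulo lcm(1360, 9) = 12240: x ≡ 3757 (mod 12240).
  Combine with x ≡ 18 (mod 19); new modulus lcm = 232560.
    Write x = 3757 + 12240·t and substitute into x ≡ 18 (mod 19): 12240·t ≡ 18 − 3757 = -3739 (mod 19).
    Reduce coefficients mod 19: 4·t ≡ 4 (mod 19).
    The inverse of 4 mod 19 is 5 (since 4·5 = 20 = 1·19 + 1), so t ≡ 5·4 = 20 ≡ 1 (mod 19).
    Then x = 3757 + 12240·1 = 15997, valid modulo lcm(12240, 19) = 232560: x ≡ 15997 (mod 232560).
Verify against each original: 15997 mod 17 = 0, 15997 mod 16 = 13, 15997 mod 5 = 2, 15997 mod 9 = 4, 15997 mod 19 = 18.

x ≡ 15997 (mod 232560).


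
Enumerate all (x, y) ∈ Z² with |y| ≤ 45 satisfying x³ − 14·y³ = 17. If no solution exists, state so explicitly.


The equation is x³ - 14y³ = 17. For fixed y, x³ = 14·y³ + 17, so a solution requires the RHS to be a perfect cube.
Strategy: iterate y from -45 to 45, compute RHS = 14·y³ + 17, and check whether it is a (positive or negative) perfect cube.
Check small values of y:
  y = 0: RHS = 17 is not a perfect cube.
  y = 1: RHS = 31 is not a perfect cube.
  y = -1: RHS = 3 is not a perfect cube.
  y = 2: RHS = 129 is not a perfect cube.
  y = -2: RHS = -95 is not a perfect cube.
  y = 3: RHS = 395 is not a perfect cube.
  y = -3: RHS = -361 is not a perfect cube.
Continuing the search up to |y| = 45 finds no solutions either.
No (x, y) in the scanned range satisfies the equation.

No integer solutions with |y| ≤ 45.


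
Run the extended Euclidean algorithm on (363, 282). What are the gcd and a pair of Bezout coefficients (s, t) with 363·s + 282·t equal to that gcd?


Euclidean algorithm on (363, 282) — divide until remainder is 0:
  363 = 1 · 282 + 81
  282 = 3 · 81 + 39
  81 = 2 · 39 + 3
  39 = 13 · 3 + 0
gcd(363, 282) = 3.
Track Bezout coefficients alongside the remainders: start with r₀ = 363 = a·1 + b·0 (s = 1, t = 0) and r₁ = 282 = a·0 + b·1 (s = 0, t = 1); each new remainder r_{k+1} = r_{k-1} − q_k·r_k inherits s_{k+1} = s_{k-1} − q_k·s_k, t_{k+1} = t_{k-1} − q_k·t_k, so r_k = a·s_k + b·t_k at every step:
  q = 1: r = 81, s = 1 − 1·0 = 1, t = 0 − 1·1 = -1  (check: 363·1 + 282·(-1) = 81)
  q = 3: r = 39, s = 0 − 3·1 = -3, t = 1 − 3·(-1) = 4  (check: 363·(-3) + 282·4 = 39)
  q = 2: r = 3, s = 1 − 2·(-3) = 7, t = -1 − 2·4 = -9  (check: 363·7 + 282·(-9) = 3)
The row with r = 3 (the gcd) gives the Bezout coefficients s = 7, t = -9.
Result: 363 · (7) + 282 · (-9) = 3.

gcd(363, 282) = 3; s = 7, t = -9 (check: 363·7 + 282·(-9) = 3).


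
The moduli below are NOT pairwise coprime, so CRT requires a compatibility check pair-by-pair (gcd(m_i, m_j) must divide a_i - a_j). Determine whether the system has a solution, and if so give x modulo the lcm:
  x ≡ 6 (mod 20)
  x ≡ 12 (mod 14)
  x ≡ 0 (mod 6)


Moduli 20, 14, 6 are not pairwise coprime, so CRT works modulo lcm(m_i) when all pairwise compatibility conditions hold.
Pairwise compatibility: gcd(m_i, m_j) must divide a_i - a_j for every pair.
Merge one congruence at a time:
  Start: x ≡ 6 (mod 20).
  Combine with x ≡ 12 (mod 14): gcd(20, 14) = 2; 12 - 6 = 6, which IS divisible by 2, so compatible.
    Write x = 6 + 20·t and substitute into x ≡ 12 (mod 14): 20·t ≡ 12 − 6 = 6 (mod 14).
    Divide the congruence (and modulus) by g = 2: 10·t ≡ 3 (mod 7).
    Reduce coefficients mod 7: 3·t ≡ 3 (mod 7).
    The inverse of 3 mod 7 is 5 (since 3·5 = 15 = 2·7 + 1), so t ≡ 5·3 = 15 ≡ 1 (mod 7).
    Then x = 6 + 20·1 = 26, valid modulo lcm(20, 14) = 140: x ≡ 26 (mod 140).
  Combine with x ≡ 0 (mod 6): gcd(140, 6) = 2; 0 - 26 = -26, which IS divisible by 2, so compatible.
    Write x = 26 + 140·t and substitute into x ≡ 0 (mod 6): 140·t ≡ 0 − 26 = -26 (mod 6).
    Divide the congruence (and modulus) by g = 2: 70·t ≡ -13 (mod 3).
    Reduce coefficients mod 3: 1·t ≡ 2 (mod 3).
    So t ≡ 2 (mod 3).
    Then x = 26 + 140·2 = 306, valid modulo lcm(140, 6) = 420: x ≡ 306 (mod 420).
Verify: 306 mod 20 = 6, 306 mod 14 = 12, 306 mod 6 = 0.

x ≡ 306 (mod 420).


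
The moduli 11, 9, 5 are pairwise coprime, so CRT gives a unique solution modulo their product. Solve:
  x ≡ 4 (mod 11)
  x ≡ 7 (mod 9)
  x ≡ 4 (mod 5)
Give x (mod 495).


Moduli 11, 9, 5 are pairwise coprime; by CRT there is a unique solution modulo M = 11 · 9 · 5 = 495.
Solve pairwise, accumulating the modulus:
  Start with x ≡ 4 (mod 11).
  Combine with x ≡ 7 (mod 9): since gcd(11, 9) = 1, we get a unique residue mod 99.
    Write x = 4 + 11·t and substitute into x ≡ 7 (mod 9): 11·t ≡ 7 − 4 = 3 (mod 9).
    Reduce coefficients mod 9: 2·t ≡ 3 (mod 9).
    The inverse of 2 mod 9 is 5 (since 2·5 = 10 = 1·9 + 1), so t ≡ 5·3 = 15 ≡ 6 (mod 9).
    Then x = 4 + 11·6 = 70, valid modulo lcm(11, 9) = 99: x ≡ 70 (mod 99).
  Combine with x ≡ 4 (mod 5): since gcd(99, 5) = 1, we get a unique residue mod 495.
    Write x = 70 + 99·t and substitute into x ≡ 4 (mod 5): 99·t ≡ 4 − 70 = -66 (mod 5).
    Reduce coefficients mod 5: 4·t ≡ 4 (mod 5).
    The inverse of 4 mod 5 is 4 (since 4·4 = 16 = 3·5 + 1), so t ≡ 4·4 = 16 ≡ 1 (mod 5).
    Then x = 70 + 99·1 = 169, valid modulo lcm(99, 5) = 495: x ≡ 169 (mod 495).
Verify: 169 mod 11 = 4 ✓, 169 mod 9 = 7 ✓, 169 mod 5 = 4 ✓.

x ≡ 169 (mod 495).


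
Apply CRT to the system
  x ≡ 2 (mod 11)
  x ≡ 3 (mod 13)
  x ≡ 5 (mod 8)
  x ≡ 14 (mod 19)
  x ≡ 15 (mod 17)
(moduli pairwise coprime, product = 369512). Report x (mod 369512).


Product of moduli M = 11 · 13 · 8 · 19 · 17 = 369512.
Merge one congruence at a time:
  Start: x ≡ 2 (mod 11).
  Combine with x ≡ 3 (mod 13); new modulus lcm = 143.
    Write x = 2 + 11·t and substitute into x ≡ 3 (mod 13): 11·t ≡ 3 − 2 = 1 (mod 13).
    The inverse of 11 mod 13 is 6 (since 11·6 = 66 = 5·13 + 1), so t ≡ 6·1 = 6 ≡ 6 (mod 13).
    Then x = 2 + 11·6 = 68, valid modulo lcm(11, 13) = 143: x ≡ 68 (mod 143).
  Combine with x ≡ 5 (mod 8); new modulus lcm = 1144.
    Write x = 68 + 143·t and substitute into x ≡ 5 (mod 8): 143·t ≡ 5 − 68 = -63 (mod 8).
    Reduce coefficients mod 8: 7·t ≡ 1 (mod 8).
    The inverse of 7 mod 8 is 7 (since 7·7 = 49 = 6·8 + 1), so t ≡ 7·1 = 7 ≡ 7 (mod 8).
    Then x = 68 + 143·7 = 1069, valid modulo lcm(143, 8) = 1144: x ≡ 1069 (mod 1144).
  Combine with x ≡ 14 (mod 19); new modulus lcm = 21736.
    Write x = 1069 + 1144·t and substitute into x ≡ 14 (mod 19): 1144·t ≡ 14 − 1069 = -1055 (mod 19).
    Reduce coefficients mod 19: 4·t ≡ 9 (mod 19).
    The inverse of 4 mod 19 is 5 (since 4·5 = 20 = 1·19 + 1), so t ≡ 5·9 = 45 ≡ 7 (mod 19).
    Then x = 1069 + 1144·7 = 9077, valid modulo lcm(1144, 19) = 21736: x ≡ 9077 (mod 21736).
  Combine with x ≡ 15 (mod 17); new modulus lcm = 369512.
    Write x = 9077 + 21736·t and substitute into x ≡ 15 (mod 17): 21736·t ≡ 15 − 9077 = -9062 (mod 17).
    Reduce coefficients mod 17: 10·t ≡ 16 (mod 17).
    The inverse of 10 mod 17 is 12 (since 10·12 = 120 = 7·17 + 1), so t ≡ 12·16 = 192 ≡ 5 (mod 17).
    Then x = 9077 + 21736·5 = 117757, valid modulo lcm(21736, 17) = 369512: x ≡ 117757 (mod 369512).
Verify against each original: 117757 mod 11 = 2, 117757 mod 13 = 3, 117757 mod 8 = 5, 117757 mod 19 = 14, 117757 mod 17 = 15.

x ≡ 117757 (mod 369512).


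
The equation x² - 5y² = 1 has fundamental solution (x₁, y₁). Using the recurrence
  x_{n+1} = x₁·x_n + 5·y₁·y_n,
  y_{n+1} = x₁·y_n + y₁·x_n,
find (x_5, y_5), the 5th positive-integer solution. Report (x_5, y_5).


Step 1: Find the fundamental solution (x₁, y₁) of x² - 5y² = 1.
  Expand √5 as a continued fraction. a₀ = ⌊√5⌋ = 2; iterate m_{k+1} = d_k·a_k − m_k, d_{k+1} = (5 − m_{k+1}²)/d_k, a_{k+1} = ⌊(a₀ + m_{k+1})/d_{k+1}⌋ (starting m₀ = 0, d₀ = 1), with convergents p_k = a_k·p_{k-1} + p_{k-2}, q_k = a_k·q_{k-1} + q_{k-2} (p₋₁ = 1, q₋₁ = 0):
  k = 0: a₀ = 2; p₀/q₀ = 2/1; p₀² − 5·q₀² = 4 − 5 = -1.
  k = 1: m = 2, d = 1, a = ⌊(2 + 2)/1⌋ = 4; p/q = (4·2 + 1)/(4·1 + 0) = 9/4; p² − 5·q² = 81 − 80 = 1.
  The first convergent with p² − 5·q² = 1 gives the fundamental solution (x₁, y₁) = (9, 4).
Step 2: Apply the recurrence (x_{n+1}, y_{n+1}) = (x₁x_n + 5y₁y_n, x₁y_n + y₁x_n) repeatedly.
  From (x_1, y_1) = (9, 4): x_2 = 9·9 + 5·4·4 = 161; y_2 = 9·4 + 4·9 = 72.
  From (x_2, y_2) = (161, 72): x_3 = 9·161 + 5·4·72 = 2889; y_3 = 9·72 + 4·161 = 1292.
  From (x_3, y_3) = (2889, 1292): x_4 = 9·2889 + 5·4·1292 = 51841; y_4 = 9·1292 + 4·2889 = 23184.
  From (x_4, y_4) = (51841, 23184): x_5 = 9·51841 + 5·4·23184 = 930249; y_5 = 9·23184 + 4·51841 = 416020.
Step 3: Verify x_5² - 5·y_5² = 865363202001 - 865363202000 = 1 (should be 1). ✓

(x_1, y_1) = (9, 4); (x_5, y_5) = (930249, 416020).


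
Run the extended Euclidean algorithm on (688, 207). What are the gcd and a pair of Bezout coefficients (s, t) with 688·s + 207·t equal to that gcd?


Euclidean algorithm on (688, 207) — divide until remainder is 0:
  688 = 3 · 207 + 67
  207 = 3 · 67 + 6
  67 = 11 · 6 + 1
  6 = 6 · 1 + 0
gcd(688, 207) = 1.
Track Bezout coefficients alongside the remainders: start with r₀ = 688 = a·1 + b·0 (s = 1, t = 0) and r₁ = 207 = a·0 + b·1 (s = 0, t = 1); each new remainder r_{k+1} = r_{k-1} − q_k·r_k inherits s_{k+1} = s_{k-1} − q_k·s_k, t_{k+1} = t_{k-1} − q_k·t_k, so r_k = a·s_k + b·t_k at every step:
  q = 3: r = 67, s = 1 − 3·0 = 1, t = 0 − 3·1 = -3  (check: 688·1 + 207·(-3) = 67)
  q = 3: r = 6, s = 0 − 3·1 = -3, t = 1 − 3·(-3) = 10  (check: 688·(-3) + 207·10 = 6)
  q = 11: r = 1, s = 1 − 11·(-3) = 34, t = -3 − 11·10 = -113  (check: 688·34 + 207·(-113) = 1)
The row with r = 1 (the gcd) gives the Bezout coefficients s = 34, t = -113.
Result: 688 · (34) + 207 · (-113) = 1.

gcd(688, 207) = 1; s = 34, t = -113 (check: 688·34 + 207·(-113) = 1).


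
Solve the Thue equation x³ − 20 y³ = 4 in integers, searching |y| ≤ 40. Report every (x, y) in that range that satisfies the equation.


The equation is x³ - 20y³ = 4. For fixed y, x³ = 20·y³ + 4, so a solution requires the RHS to be a perfect cube.
Strategy: iterate y from -40 to 40, compute RHS = 20·y³ + 4, and check whether it is a (positive or negative) perfect cube.
Check small values of y:
  y = 0: RHS = 4 is not a perfect cube.
  y = 1: RHS = 24 is not a perfect cube.
  y = -1: RHS = -16 is not a perfect cube.
  y = 2: RHS = 164 is not a perfect cube.
  y = -2: RHS = -156 is not a perfect cube.
  y = 3: RHS = 544 is not a perfect cube.
  y = -3: RHS = -536 is not a perfect cube.
Continuing the search up to |y| = 40 finds no solutions either.
No (x, y) in the scanned range satisfies the equation.

No integer solutions with |y| ≤ 40.
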